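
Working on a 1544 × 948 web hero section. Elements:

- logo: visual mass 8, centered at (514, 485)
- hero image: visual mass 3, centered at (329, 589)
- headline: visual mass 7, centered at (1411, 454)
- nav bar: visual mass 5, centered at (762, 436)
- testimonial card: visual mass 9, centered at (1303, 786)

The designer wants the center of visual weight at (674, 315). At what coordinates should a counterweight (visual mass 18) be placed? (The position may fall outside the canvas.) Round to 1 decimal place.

After adding the counterweight, total weight = 8 + 3 + 7 + 5 + 9 + 18 = 50.
x: target moment 50×674 = 33700; current 8·514 + 3·329 + 7·1411 + 5·762 + 9·1303 = 30513; the counterweight supplies 3187, so x = 3187/18 ≈ 177.06.
y: target moment 50×315 = 15750; current 8·485 + 3·589 + 7·454 + 5·436 + 9·786 = 18079; the counterweight supplies -2329, so y = -2329/18 ≈ -129.39.

(177.1, -129.4)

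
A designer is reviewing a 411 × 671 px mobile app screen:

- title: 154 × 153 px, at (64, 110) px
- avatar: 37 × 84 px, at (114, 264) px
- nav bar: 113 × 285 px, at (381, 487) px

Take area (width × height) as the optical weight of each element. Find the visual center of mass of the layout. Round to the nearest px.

(240, 324)

Taking area as weight: title 154·153 = 23562, avatar 37·84 = 3108, nav bar 113·285 = 32205. Sum 58875.
x: (23562·64 + 3108·114 + 32205·381) / 58875 = 14132385 / 58875 ≈ 240.04
y: (23562·110 + 3108·264 + 32205·487) / 58875 = 19096167 / 58875 ≈ 324.35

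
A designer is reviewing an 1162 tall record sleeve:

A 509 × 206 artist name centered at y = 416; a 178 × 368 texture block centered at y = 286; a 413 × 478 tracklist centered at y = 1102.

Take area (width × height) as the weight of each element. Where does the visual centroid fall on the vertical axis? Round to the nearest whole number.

y ≈ 761

Areas → weights: artist name 509·206 = 104854, texture block 178·368 = 65504, tracklist 413·478 = 197414; Σw = 367772.
Σw·y = 104854·416 + 65504·286 + 197414·1102 = 279903636, so ȳ = 279903636/367772 ≈ 761.08.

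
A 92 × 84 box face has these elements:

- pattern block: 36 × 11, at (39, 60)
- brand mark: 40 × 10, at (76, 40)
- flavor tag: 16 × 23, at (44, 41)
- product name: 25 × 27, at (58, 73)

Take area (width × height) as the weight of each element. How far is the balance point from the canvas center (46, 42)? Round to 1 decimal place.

≈ 17.2

Areas → weights: pattern block 36·11 = 396, brand mark 40·10 = 400, flavor tag 16·23 = 368, product name 25·27 = 675; Σw = 1839.
x: (396·39 + 400·76 + 368·44 + 675·58) / 1839 = 101186 / 1839 ≈ 55.02
y: (396·60 + 400·40 + 368·41 + 675·73) / 1839 = 104123 / 1839 ≈ 56.62
Relative to (46, 42): Δ = (9.02, 14.62); |Δ| = √(9.02² + 14.62²) ≈ 17.18.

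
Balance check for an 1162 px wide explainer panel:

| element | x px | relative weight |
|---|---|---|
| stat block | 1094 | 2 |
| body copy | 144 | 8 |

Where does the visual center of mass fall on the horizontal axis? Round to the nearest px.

x ≈ 334

Weights sum to 2 + 8 = 10.
x: (2·1094 + 8·144) / 10 = 3340 / 10 ≈ 334.00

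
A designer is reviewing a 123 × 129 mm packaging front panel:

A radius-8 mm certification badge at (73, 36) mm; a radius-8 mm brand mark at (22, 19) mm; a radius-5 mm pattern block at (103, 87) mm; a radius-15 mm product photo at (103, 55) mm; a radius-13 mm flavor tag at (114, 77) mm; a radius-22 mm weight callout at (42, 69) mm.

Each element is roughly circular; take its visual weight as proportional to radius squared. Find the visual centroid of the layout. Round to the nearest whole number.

Weights ∝ r²: certification badge 8² = 64, brand mark 8² = 64, pattern block 5² = 25, product photo 15² = 225, flavor tag 13² = 169, weight callout 22² = 484; Σw = 1031.
Σw·x = 71424; x̄ = 71424/1031 ≈ 69.28.
y: moment 64479 / weight 1031 ≈ 62.54

(69, 63)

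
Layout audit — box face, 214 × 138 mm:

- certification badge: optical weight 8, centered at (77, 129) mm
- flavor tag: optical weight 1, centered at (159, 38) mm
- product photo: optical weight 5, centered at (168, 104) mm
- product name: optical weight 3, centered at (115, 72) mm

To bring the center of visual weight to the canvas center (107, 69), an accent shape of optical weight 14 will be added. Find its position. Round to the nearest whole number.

New total weight: (8 + 1 + 5 + 3) + 14 = 31.
Along x: (1960 + 14·x) / 31 = 107 (existing moment 8·77 + 1·159 + 5·168 + 3·115 = 1960) ⇒ x = (3317 − 1960) / 14 ≈ 96.93.
Along y: (1806 + 14·y) / 31 = 69 (existing moment 8·129 + 1·38 + 5·104 + 3·72 = 1806) ⇒ y = (2139 − 1806) / 14 ≈ 23.79.

(97, 24)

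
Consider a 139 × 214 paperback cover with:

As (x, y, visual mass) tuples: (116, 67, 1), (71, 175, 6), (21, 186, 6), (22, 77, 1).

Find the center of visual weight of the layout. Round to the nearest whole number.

Total weight = 1 + 6 + 6 + 1 = 14.
Σw·x = 1·116 + 6·71 + 6·21 + 1·22 = 690, so x̄ = 690/14 ≈ 49.29.
Σw·y = 1·67 + 6·175 + 6·186 + 1·77 = 2310, so ȳ = 2310/14 ≈ 165.00.

(49, 165)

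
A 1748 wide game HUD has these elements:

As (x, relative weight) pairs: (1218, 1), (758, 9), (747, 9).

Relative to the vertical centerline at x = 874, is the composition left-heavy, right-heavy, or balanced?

Σw = 1 + 9 + 9 = 19.
x-moment: 1·1218 + 9·758 + 9·747 = 14763; centroid 14763/19 ≈ 777.00.
777.0 vs midline 874 → left-heavy.

left-heavy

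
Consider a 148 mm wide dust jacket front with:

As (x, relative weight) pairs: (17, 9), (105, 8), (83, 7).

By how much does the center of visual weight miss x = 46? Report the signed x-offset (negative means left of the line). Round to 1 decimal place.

≈ 19.6 mm

Total weight = 9 + 8 + 7 = 24.
x-moment: 9·17 + 8·105 + 7·83 = 1574; centroid 1574/24 ≈ 65.58.
Against x = 46, that's 65.58 − 46 = 19.58.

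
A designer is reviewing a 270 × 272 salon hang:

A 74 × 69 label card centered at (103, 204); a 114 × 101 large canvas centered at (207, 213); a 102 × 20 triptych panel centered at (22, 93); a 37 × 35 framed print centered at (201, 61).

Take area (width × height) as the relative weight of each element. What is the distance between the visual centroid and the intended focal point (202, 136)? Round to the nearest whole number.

Taking area as weight: label card 74·69 = 5106, large canvas 114·101 = 11514, triptych panel 102·20 = 2040, framed print 37·35 = 1295. Sum 19955.
x: (5106·103 + 11514·207 + 2040·22 + 1295·201) / 19955 = 3214491 / 19955 ≈ 161.09
y: (5106·204 + 11514·213 + 2040·93 + 1295·61) / 19955 = 3762821 / 19955 ≈ 188.57
From (202, 136): dx = -40.91, dy = 52.57, so the distance is √(dx²+dy²) ≈ 66.61.

≈ 67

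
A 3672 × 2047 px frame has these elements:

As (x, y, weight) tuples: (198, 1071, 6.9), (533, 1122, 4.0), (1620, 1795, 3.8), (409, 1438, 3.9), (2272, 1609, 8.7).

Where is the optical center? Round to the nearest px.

Σw = 6.9 + 4.0 + 3.8 + 3.9 + 8.7 = 27.3.
x: (6.9·198 + 4.0·533 + 3.8·1620 + 3.9·409 + 8.7·2272) / 27.3 = 31015.7 / 27.3 ≈ 1136.11
y: (6.9·1071 + 4.0·1122 + 3.8·1795 + 3.9·1438 + 8.7·1609) / 27.3 = 38305.4 / 27.3 ≈ 1403.13

(1136, 1403)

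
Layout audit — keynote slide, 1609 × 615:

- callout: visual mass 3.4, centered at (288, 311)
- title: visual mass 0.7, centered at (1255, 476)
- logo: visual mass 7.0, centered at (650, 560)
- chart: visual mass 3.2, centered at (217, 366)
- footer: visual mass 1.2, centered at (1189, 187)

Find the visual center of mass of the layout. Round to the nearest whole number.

(550, 433)

Σw = 3.4 + 0.7 + 7.0 + 3.2 + 1.2 = 15.5.
Σw·x = 3.4·288 + 0.7·1255 + 7.0·650 + 3.2·217 + 1.2·1189 = 8528.9, so x̄ = 8528.9/15.5 ≈ 550.25.
Σw·y = 3.4·311 + 0.7·476 + 7.0·560 + 3.2·366 + 1.2·187 = 6706.2, so ȳ = 6706.2/15.5 ≈ 432.66.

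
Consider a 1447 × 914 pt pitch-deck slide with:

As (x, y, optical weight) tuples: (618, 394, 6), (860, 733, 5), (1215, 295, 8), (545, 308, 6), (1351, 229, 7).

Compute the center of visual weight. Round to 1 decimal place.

Total weight = 6 + 5 + 8 + 6 + 7 = 32.
x-moment: 6·618 + 5·860 + 8·1215 + 6·545 + 7·1351 = 30455; centroid 30455/32 ≈ 951.72.
y-moment: 6·394 + 5·733 + 8·295 + 6·308 + 7·229 = 11840; centroid 11840/32 ≈ 370.00.

(951.7, 370.0)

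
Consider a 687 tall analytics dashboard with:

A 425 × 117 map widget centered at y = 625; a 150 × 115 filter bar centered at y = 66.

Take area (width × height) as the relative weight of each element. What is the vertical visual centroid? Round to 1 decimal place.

Areas → weights: map widget 425·117 = 49725, filter bar 150·115 = 17250; Σw = 66975.
y-moment: 49725·625 + 17250·66 = 32216625; centroid 32216625/66975 ≈ 481.02.

y ≈ 481.0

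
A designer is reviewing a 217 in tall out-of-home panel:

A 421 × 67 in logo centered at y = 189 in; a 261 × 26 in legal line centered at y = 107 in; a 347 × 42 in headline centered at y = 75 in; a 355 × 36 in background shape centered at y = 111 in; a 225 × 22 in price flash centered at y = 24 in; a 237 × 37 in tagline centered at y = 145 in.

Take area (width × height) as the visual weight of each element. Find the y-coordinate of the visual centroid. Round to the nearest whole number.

Areas: logo 421·67 = 28207, legal line 261·26 = 6786, headline 347·42 = 14574, background shape 355·36 = 12780, price flash 225·22 = 4950, tagline 237·37 = 8769. Total weight = 76066.
Σw·y = 28207·189 + 6786·107 + 14574·75 + 12780·111 + 4950·24 + 8769·145 = 9959160, so ȳ = 9959160/76066 ≈ 130.93.

y ≈ 131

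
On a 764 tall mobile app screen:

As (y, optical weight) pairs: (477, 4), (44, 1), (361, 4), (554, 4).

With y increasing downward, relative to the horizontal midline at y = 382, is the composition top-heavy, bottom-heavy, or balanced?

Weights sum to 4 + 1 + 4 + 4 = 13.
y: (4·477 + 1·44 + 4·361 + 4·554) / 13 = 5612 / 13 ≈ 431.69
431.7 lies below (larger y than) the midline 382, so the layout is bottom-heavy.

bottom-heavy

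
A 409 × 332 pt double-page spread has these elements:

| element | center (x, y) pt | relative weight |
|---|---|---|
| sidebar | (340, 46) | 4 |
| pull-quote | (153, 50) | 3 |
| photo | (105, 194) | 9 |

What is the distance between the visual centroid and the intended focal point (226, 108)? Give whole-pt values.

≈ 58 pt

Total weight = 4 + 3 + 9 = 16.
x-moment: 4·340 + 3·153 + 9·105 = 2764; centroid 2764/16 ≈ 172.75.
y-moment: 4·46 + 3·50 + 9·194 = 2080; centroid 2080/16 ≈ 130.00.
From (226, 108): dx = -53.25, dy = 22.00, so the distance is √(dx²+dy²) ≈ 57.62.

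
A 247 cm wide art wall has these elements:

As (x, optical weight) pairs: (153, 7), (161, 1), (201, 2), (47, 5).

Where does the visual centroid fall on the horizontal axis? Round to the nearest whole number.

x ≈ 125

Weights sum to 7 + 1 + 2 + 5 = 15.
x: (7·153 + 1·161 + 2·201 + 5·47) / 15 = 1869 / 15 ≈ 124.60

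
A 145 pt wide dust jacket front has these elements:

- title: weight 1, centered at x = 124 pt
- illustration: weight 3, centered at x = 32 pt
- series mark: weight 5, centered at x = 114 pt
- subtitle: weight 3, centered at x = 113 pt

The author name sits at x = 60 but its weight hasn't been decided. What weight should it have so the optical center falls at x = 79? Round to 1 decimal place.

Fixed elements: Σw = 1 + 3 + 5 + 3 = 12, Σw·x = 1·124 + 3·32 + 5·114 + 3·113 = 1129.
Balance at x = 79 requires (1129 + w·60) / (12 + w) = 79.
So w = (79·12 − 1129)/(60 − 79) = -181/-19 ≈ 9.53.

w ≈ 9.5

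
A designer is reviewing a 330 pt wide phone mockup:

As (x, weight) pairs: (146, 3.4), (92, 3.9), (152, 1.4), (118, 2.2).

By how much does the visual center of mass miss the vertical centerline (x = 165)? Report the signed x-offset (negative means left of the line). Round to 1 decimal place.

Σw = 3.4 + 3.9 + 1.4 + 2.2 = 10.9.
Σw·x = 3.4·146 + 3.9·92 + 1.4·152 + 2.2·118 = 1327.6, so x̄ = 1327.6/10.9 ≈ 121.80.
Difference: 121.80 − 165 ≈ -43.20.

≈ -43.2 pt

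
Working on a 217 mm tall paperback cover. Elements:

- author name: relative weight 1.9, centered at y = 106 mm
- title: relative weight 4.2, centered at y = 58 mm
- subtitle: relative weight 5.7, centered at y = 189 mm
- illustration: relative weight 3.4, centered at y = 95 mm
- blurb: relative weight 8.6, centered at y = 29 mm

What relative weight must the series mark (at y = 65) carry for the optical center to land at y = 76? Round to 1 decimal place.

w ≈ 26.0

Existing Σw = 23.8 (1.9 + 4.2 + 5.7 + 3.4 + 8.6); existing moment 1.9·106 + 4.2·58 + 5.7·189 + 3.4·95 + 8.6·29 = 2094.7.
Set Σw·y/Σw = 76: (2094.7 + 65w) = 76·(23.8 + w).
Rearranging, w·(65 − 76) = 76·23.8 − 2094.7 = -285.9, so w ≈ -285.9/-11 = 25.99.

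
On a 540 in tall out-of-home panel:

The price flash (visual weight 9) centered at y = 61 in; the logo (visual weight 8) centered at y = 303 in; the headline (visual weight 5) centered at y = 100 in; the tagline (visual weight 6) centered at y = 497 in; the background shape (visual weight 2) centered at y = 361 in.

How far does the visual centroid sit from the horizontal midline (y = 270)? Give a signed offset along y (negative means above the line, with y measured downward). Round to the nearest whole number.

≈ -31 in

Total weight = 9 + 8 + 5 + 6 + 2 = 30.
y-moment: 9·61 + 8·303 + 5·100 + 6·497 + 2·361 = 7177; centroid 7177/30 ≈ 239.23.
Against y = 270, that's 239.23 − 270 = -30.77.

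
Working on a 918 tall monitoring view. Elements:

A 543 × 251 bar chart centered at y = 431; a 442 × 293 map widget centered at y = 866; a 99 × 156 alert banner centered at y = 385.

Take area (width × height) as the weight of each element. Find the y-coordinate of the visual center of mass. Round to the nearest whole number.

Taking area as weight: bar chart 543·251 = 136293, map widget 442·293 = 129506, alert banner 99·156 = 15444. Sum 281243.
Σw·y = 136293·431 + 129506·866 + 15444·385 = 176840419, so ȳ = 176840419/281243 ≈ 628.78.

y ≈ 629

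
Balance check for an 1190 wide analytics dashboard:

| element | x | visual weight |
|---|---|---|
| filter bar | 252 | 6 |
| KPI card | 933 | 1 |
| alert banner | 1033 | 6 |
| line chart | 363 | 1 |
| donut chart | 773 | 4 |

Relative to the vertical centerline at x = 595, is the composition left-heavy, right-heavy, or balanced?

Σw = 6 + 1 + 6 + 1 + 4 = 18.
Σw·x = 6·252 + 1·933 + 6·1033 + 1·363 + 4·773 = 12098, so x̄ = 12098/18 ≈ 672.11.
Since 672.1 is right of 595, the composition reads right-heavy.

right-heavy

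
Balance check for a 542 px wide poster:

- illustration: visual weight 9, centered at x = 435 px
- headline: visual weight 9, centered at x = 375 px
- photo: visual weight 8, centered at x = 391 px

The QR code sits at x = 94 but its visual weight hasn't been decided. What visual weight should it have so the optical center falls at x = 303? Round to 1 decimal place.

Existing Σw = 26 (9 + 9 + 8); existing moment 9·435 + 9·375 + 8·391 = 10418.
For the centroid to hit 303: (10418 + w·94) / (26 + w) = 303.
Rearranging, w·(94 − 303) = 303·26 − 10418 = -2540, so w ≈ -2540/-209 = 12.15.

w ≈ 12.2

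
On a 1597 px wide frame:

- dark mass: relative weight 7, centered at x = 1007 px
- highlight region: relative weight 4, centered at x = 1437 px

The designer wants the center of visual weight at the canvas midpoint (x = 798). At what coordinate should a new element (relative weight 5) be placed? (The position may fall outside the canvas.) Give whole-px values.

With the new element, Σw becomes 7 + 4 + 5 = 16.
x: need Σw·x = 16·798 = 12768. Existing = 7·1007 + 4·1437 = 12797. Remainder -29 / 5 ≈ -5.80.

x ≈ -6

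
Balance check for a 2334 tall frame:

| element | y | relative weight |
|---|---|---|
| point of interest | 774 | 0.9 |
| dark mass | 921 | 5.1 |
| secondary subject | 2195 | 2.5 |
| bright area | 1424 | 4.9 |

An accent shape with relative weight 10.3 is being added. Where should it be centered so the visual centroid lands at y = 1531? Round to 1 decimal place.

y ≈ 1788.9

New total weight: (0.9 + 5.1 + 2.5 + 4.9) + 10.3 = 23.7.
y: target moment 23.7×1531 = 36284.7; current 0.9·774 + 5.1·921 + 2.5·2195 + 4.9·1424 = 17858.8; the accent shape supplies 18425.9, so y = 18425.9/10.3 ≈ 1788.92.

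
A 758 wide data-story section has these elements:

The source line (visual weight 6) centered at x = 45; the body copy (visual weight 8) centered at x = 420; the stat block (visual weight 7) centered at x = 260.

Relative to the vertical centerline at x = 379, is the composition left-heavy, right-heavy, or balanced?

Total weight = 6 + 8 + 7 = 21.
x: (6·45 + 8·420 + 7·260) / 21 = 5450 / 21 ≈ 259.52
259.5 vs midline 379 → left-heavy.

left-heavy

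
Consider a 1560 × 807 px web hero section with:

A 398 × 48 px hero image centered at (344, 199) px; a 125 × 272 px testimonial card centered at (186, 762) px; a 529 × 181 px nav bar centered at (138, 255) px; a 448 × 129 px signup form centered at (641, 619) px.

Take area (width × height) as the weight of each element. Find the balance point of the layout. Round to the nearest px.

Areas → weights: hero image 398·48 = 19104, testimonial card 125·272 = 34000, nav bar 529·181 = 95749, signup form 448·129 = 57792; Σw = 206645.
Σw·x = 19104·344 + 34000·186 + 95749·138 + 57792·641 = 63153810, so x̄ = 63153810/206645 ≈ 305.61.
Σw·y = 19104·199 + 34000·762 + 95749·255 + 57792·619 = 89898939, so ȳ = 89898939/206645 ≈ 435.04.

(306, 435)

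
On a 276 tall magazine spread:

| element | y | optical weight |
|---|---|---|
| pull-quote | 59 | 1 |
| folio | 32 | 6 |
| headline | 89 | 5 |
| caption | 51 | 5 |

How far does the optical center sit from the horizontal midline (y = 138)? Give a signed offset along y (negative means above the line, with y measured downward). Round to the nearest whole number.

≈ -82

Total weight = 1 + 6 + 5 + 5 = 17.
Σw·y = 1·59 + 6·32 + 5·89 + 5·51 = 951, so ȳ = 951/17 ≈ 55.94.
Against y = 138, that's 55.94 − 138 = -82.06.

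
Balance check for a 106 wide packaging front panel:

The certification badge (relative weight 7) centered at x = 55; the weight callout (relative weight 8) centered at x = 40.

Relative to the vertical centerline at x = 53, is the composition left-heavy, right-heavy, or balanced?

Σw = 7 + 8 = 15.
Σw·x = 7·55 + 8·40 = 705, so x̄ = 705/15 ≈ 47.00.
47.0 lies left of the midline 53, so the layout is left-heavy.

left-heavy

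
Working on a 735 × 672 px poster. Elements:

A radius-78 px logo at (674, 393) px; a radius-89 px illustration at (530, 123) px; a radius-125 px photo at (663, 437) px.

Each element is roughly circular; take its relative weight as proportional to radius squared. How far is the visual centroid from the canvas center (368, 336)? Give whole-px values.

≈ 262 px

Weights ∝ r²: logo 78² = 6084, illustration 89² = 7921, photo 125² = 15625; Σw = 29630.
x: (6084·674 + 7921·530 + 15625·663) / 29630 = 18658121 / 29630 ≈ 629.70
y: (6084·393 + 7921·123 + 15625·437) / 29630 = 10193420 / 29630 ≈ 344.02
Offset from (368, 336): Δx ≈ 261.70, Δy ≈ 8.02; distance = √(Δx² + Δy²) ≈ 261.83.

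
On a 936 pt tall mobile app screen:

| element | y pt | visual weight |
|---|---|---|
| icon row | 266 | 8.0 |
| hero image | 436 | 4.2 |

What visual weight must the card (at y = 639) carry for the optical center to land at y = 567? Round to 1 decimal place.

w ≈ 41.1

Fixed elements: Σw = 8.0 + 4.2 = 12.2, Σw·y = 8.0·266 + 4.2·436 = 3959.2.
For the centroid to hit 567: (3959.2 + w·639) / (12.2 + w) = 567.
Rearranging, w·(639 − 567) = 567·12.2 − 3959.2 = 2958.2, so w ≈ 2958.2/72 = 41.09.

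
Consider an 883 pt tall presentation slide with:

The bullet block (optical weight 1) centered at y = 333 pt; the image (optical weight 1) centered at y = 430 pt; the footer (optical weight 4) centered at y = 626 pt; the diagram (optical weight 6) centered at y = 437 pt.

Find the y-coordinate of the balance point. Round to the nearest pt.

y ≈ 491

Σw = 1 + 1 + 4 + 6 = 12.
y-moment: 1·333 + 1·430 + 4·626 + 6·437 = 5889; centroid 5889/12 ≈ 490.75.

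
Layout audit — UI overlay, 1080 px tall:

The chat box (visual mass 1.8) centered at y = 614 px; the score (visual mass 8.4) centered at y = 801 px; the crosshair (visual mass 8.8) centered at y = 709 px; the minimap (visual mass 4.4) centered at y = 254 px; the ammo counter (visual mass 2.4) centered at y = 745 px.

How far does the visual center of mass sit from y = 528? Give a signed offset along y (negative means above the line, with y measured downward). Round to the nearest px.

Total weight = 1.8 + 8.4 + 8.8 + 4.4 + 2.4 = 25.8.
y: (1.8·614 + 8.4·801 + 8.8·709 + 4.4·254 + 2.4·745) / 25.8 = 16978.4 / 25.8 ≈ 658.08
Against y = 528, that's 658.08 − 528 = 130.08.

≈ 130 px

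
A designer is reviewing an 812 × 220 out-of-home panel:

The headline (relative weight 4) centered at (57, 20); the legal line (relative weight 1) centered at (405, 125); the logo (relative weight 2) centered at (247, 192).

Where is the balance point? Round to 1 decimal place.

Weights sum to 4 + 1 + 2 = 7.
x: (4·57 + 1·405 + 2·247) / 7 = 1127 / 7 ≈ 161.00
y: (4·20 + 1·125 + 2·192) / 7 = 589 / 7 ≈ 84.14

(161.0, 84.1)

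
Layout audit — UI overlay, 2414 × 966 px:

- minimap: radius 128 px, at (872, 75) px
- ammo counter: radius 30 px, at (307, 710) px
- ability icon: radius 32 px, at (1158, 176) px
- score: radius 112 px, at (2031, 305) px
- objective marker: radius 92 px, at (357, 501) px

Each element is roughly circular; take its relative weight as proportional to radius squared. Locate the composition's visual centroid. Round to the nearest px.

(1125, 257)

r² weights: minimap 128² = 16384, ammo counter 30² = 900, ability icon 32² = 1024, score 112² = 12544, objective marker 92² = 8464. Total = 39316.
x: (16384·872 + 900·307 + 1024·1158 + 12544·2031 + 8464·357) / 39316 = 44247452 / 39316 ≈ 1125.43
y: (16384·75 + 900·710 + 1024·176 + 12544·305 + 8464·501) / 39316 = 10114408 / 39316 ≈ 257.26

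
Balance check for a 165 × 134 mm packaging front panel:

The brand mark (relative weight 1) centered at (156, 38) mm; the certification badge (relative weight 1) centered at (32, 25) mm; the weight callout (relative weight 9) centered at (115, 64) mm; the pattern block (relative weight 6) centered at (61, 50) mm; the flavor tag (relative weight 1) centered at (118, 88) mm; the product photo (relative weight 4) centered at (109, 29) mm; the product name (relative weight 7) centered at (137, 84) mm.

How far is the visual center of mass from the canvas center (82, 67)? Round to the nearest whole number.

≈ 26 mm

Total weight = 1 + 1 + 9 + 6 + 1 + 4 + 7 = 29.
x-moment: 1·156 + 1·32 + 9·115 + 6·61 + 1·118 + 4·109 + 7·137 = 3102; centroid 3102/29 ≈ 106.97.
y-moment: 1·38 + 1·25 + 9·64 + 6·50 + 1·88 + 4·29 + 7·84 = 1731; centroid 1731/29 ≈ 59.69.
Relative to (82, 67): Δ = (24.97, -7.31); |Δ| = √(24.97² + -7.31²) ≈ 26.01.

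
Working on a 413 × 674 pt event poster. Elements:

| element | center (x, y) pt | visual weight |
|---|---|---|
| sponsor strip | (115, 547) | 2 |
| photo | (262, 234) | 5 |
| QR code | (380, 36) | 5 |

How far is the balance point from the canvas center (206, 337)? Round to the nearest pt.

≈ 156 pt

Weights sum to 2 + 5 + 5 = 12.
Σw·x = 2·115 + 5·262 + 5·380 = 3440, so x̄ = 3440/12 ≈ 286.67.
Σw·y = 2·547 + 5·234 + 5·36 = 2444, so ȳ = 2444/12 ≈ 203.67.
Relative to (206, 337): Δ = (80.67, -133.33); |Δ| = √(80.67² + -133.33²) ≈ 155.84.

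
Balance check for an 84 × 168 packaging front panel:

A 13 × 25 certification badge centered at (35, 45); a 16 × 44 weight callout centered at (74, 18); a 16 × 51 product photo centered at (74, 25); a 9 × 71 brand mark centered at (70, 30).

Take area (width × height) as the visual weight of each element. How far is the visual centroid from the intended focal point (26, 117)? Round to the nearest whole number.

≈ 99

Taking area as weight: certification badge 13·25 = 325, weight callout 16·44 = 704, product photo 16·51 = 816, brand mark 9·71 = 639. Sum 2484.
Σw·x = 325·35 + 704·74 + 816·74 + 639·70 = 168585, so x̄ = 168585/2484 ≈ 67.87.
Σw·y = 325·45 + 704·18 + 816·25 + 639·30 = 66867, so ȳ = 66867/2484 ≈ 26.92.
From (26, 117): dx = 41.87, dy = -90.08, so the distance is √(dx²+dy²) ≈ 99.34.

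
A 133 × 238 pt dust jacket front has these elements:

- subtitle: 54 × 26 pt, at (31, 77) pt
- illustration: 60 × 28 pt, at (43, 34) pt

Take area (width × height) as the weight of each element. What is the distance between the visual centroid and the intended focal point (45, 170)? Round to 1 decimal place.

≈ 116.7 pt

Areas: subtitle 54·26 = 1404, illustration 60·28 = 1680. Total weight = 3084.
x: (1404·31 + 1680·43) / 3084 = 115764 / 3084 ≈ 37.54
y: (1404·77 + 1680·34) / 3084 = 165228 / 3084 ≈ 53.58
Relative to (45, 170): Δ = (-7.46, -116.42); |Δ| = √(-7.46² + -116.42²) ≈ 116.66.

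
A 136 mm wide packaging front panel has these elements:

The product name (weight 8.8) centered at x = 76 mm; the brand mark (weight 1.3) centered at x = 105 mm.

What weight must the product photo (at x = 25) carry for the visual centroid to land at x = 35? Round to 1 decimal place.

Fixed elements: Σw = 8.8 + 1.3 = 10.1, Σw·x = 8.8·76 + 1.3·105 = 805.3.
Set Σw·x/Σw = 35: (805.3 + 25w) = 35·(10.1 + w).
Solving: w = (35·10.1 − 805.3) / (25 − 35) = -451.8 / -10 ≈ 45.18.

w ≈ 45.2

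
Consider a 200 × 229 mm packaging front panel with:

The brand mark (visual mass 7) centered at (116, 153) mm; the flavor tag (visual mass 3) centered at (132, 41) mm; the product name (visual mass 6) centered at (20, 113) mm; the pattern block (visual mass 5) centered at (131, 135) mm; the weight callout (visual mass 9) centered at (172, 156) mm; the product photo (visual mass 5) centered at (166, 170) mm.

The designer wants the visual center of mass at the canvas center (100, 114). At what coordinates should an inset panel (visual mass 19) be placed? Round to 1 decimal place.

New total weight: (7 + 3 + 6 + 5 + 9 + 5) + 19 = 54.
Along x: (4361 + 19·x) / 54 = 100 (existing moment 7·116 + 3·132 + 6·20 + 5·131 + 9·172 + 5·166 = 4361) ⇒ x = (5400 − 4361) / 19 ≈ 54.68.
Along y: (4801 + 19·y) / 54 = 114 (existing moment 7·153 + 3·41 + 6·113 + 5·135 + 9·156 + 5·170 = 4801) ⇒ y = (6156 − 4801) / 19 ≈ 71.32.

(54.7, 71.3)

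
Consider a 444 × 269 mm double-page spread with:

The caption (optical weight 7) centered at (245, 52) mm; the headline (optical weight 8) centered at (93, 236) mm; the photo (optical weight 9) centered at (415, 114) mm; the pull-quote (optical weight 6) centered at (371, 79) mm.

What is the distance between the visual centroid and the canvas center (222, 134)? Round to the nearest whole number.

Σw = 7 + 8 + 9 + 6 = 30.
Σw·x = 7·245 + 8·93 + 9·415 + 6·371 = 8420, so x̄ = 8420/30 ≈ 280.67.
Σw·y = 7·52 + 8·236 + 9·114 + 6·79 = 3752, so ȳ = 3752/30 ≈ 125.07.
Offset from (222, 134): Δx ≈ 58.67, Δy ≈ -8.93; distance = √(Δx² + Δy²) ≈ 59.34.

≈ 59 mm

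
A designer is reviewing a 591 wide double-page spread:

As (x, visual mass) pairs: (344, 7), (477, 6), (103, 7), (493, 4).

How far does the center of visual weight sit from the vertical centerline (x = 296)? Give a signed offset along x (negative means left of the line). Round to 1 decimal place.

Weights sum to 7 + 6 + 7 + 4 = 24.
x: (7·344 + 6·477 + 7·103 + 4·493) / 24 = 7963 / 24 ≈ 331.79
Offset from x = 296: 331.79 − 296 ≈ 35.79.

≈ 35.8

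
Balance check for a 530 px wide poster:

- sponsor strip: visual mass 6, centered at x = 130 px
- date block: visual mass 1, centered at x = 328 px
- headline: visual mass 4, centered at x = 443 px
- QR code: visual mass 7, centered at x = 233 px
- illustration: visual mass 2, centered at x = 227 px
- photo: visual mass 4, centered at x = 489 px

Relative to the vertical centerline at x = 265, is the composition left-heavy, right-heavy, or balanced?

right-heavy

Σw = 6 + 1 + 4 + 7 + 2 + 4 = 24.
x: moment 6921 / weight 24 ≈ 288.38
288.4 lies right of the midline 265, so the layout is right-heavy.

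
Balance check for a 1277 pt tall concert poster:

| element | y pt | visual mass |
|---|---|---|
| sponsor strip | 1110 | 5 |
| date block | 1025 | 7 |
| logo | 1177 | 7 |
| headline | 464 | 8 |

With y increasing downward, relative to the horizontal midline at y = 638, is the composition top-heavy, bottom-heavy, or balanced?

Total weight = 5 + 7 + 7 + 8 = 27.
Σw·y = 5·1110 + 7·1025 + 7·1177 + 8·464 = 24676, so ȳ = 24676/27 ≈ 913.93.
913.9 vs midline 638 → bottom-heavy.

bottom-heavy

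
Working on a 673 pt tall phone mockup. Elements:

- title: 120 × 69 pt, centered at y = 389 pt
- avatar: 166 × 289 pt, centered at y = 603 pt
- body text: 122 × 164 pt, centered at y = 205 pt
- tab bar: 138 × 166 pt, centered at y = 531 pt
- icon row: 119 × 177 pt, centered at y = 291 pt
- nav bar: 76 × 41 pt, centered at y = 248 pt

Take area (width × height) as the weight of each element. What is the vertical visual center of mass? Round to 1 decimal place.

y ≈ 448.5

Taking area as weight: title 120·69 = 8280, avatar 166·289 = 47974, body text 122·164 = 20008, tab bar 138·166 = 22908, icon row 119·177 = 21063, nav bar 76·41 = 3116. Sum 123349.
y-moment: 8280·389 + 47974·603 + 20008·205 + 22908·531 + 21063·291 + 3116·248 = 55317131; centroid 55317131/123349 ≈ 448.46.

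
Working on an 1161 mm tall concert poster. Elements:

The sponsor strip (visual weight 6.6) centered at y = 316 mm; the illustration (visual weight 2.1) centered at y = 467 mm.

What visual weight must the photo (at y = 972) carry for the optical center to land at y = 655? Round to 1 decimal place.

w ≈ 8.3

Existing Σw = 8.7 (6.6 + 2.1); existing moment 6.6·316 + 2.1·467 = 3066.3.
Balance at y = 655 requires (3066.3 + w·972) / (8.7 + w) = 655.
Solving: w = (655·8.7 − 3066.3) / (972 − 655) = 2632.2 / 317 ≈ 8.30.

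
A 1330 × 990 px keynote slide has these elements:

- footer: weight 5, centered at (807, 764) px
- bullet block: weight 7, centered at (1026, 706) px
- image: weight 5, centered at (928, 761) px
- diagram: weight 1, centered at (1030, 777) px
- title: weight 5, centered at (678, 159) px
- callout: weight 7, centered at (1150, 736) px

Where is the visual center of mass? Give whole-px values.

(944, 643)

Σw = 5 + 7 + 5 + 1 + 5 + 7 = 30.
Σw·x = 5·807 + 7·1026 + 5·928 + 1·1030 + 5·678 + 7·1150 = 28327, so x̄ = 28327/30 ≈ 944.23.
Σw·y = 5·764 + 7·706 + 5·761 + 1·777 + 5·159 + 7·736 = 19291, so ȳ = 19291/30 ≈ 643.03.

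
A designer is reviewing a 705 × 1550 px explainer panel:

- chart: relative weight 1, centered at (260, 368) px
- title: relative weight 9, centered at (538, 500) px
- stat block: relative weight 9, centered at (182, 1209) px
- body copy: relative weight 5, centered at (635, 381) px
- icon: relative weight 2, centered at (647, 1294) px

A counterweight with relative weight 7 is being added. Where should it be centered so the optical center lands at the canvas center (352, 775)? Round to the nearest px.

With the counterweight, Σw becomes 1 + 9 + 9 + 5 + 2 + 7 = 33.
x: need Σw·x = 33·352 = 11616. Existing = 1·260 + 9·538 + 9·182 + 5·635 + 2·647 = 11209. Remainder 407 / 7 ≈ 58.14.
y: need Σw·y = 33·775 = 25575. Existing = 1·368 + 9·500 + 9·1209 + 5·381 + 2·1294 = 20242. Remainder 5333 / 7 ≈ 761.86.

(58, 762)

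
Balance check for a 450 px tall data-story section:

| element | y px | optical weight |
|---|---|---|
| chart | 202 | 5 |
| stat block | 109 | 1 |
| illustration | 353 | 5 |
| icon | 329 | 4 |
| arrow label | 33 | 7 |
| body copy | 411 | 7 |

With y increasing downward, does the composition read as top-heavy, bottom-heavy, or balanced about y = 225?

bottom-heavy

Σw = 5 + 1 + 5 + 4 + 7 + 7 = 29.
Σw·y = 7308; ȳ = 7308/29 ≈ 252.00.
252.0 lies below (larger y than) the midline 225, so the layout is bottom-heavy.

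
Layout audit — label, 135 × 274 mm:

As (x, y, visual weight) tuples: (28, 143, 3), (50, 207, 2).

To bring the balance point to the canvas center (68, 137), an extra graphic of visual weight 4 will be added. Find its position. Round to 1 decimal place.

After adding the extra graphic, total weight = 3 + 2 + 4 = 9.
x: target moment 9×68 = 612; current 3·28 + 2·50 = 184; the extra graphic supplies 428, so x = 428/4 ≈ 107.00.
y: target moment 9×137 = 1233; current 3·143 + 2·207 = 843; the extra graphic supplies 390, so y = 390/4 ≈ 97.50.

(107.0, 97.5)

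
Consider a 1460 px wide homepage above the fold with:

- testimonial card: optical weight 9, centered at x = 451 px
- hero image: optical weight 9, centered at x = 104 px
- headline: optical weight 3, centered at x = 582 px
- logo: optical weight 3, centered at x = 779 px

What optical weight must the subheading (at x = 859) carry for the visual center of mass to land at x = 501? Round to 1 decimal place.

Known weights sum to 9 + 9 + 3 + 3 = 24; their moment is 9·451 + 9·104 + 3·582 + 3·779 = 9078.
Set Σw·x/Σw = 501: (9078 + 859w) = 501·(24 + w).
Rearranging, w·(859 − 501) = 501·24 − 9078 = 2946, so w ≈ 2946/358 = 8.23.

w ≈ 8.2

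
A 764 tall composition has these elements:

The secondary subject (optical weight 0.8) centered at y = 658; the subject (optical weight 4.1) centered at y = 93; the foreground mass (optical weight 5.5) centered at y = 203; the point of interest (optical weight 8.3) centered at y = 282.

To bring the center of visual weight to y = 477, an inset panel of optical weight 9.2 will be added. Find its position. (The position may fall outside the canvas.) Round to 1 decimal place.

y ≈ 972.1

After adding the inset panel, total weight = 0.8 + 4.1 + 5.5 + 8.3 + 9.2 = 27.9.
Along y: (4364.8 + 9.2·y) / 27.9 = 477 (existing moment 0.8·658 + 4.1·93 + 5.5·203 + 8.3·282 = 4364.8) ⇒ y = (13308.3 − 4364.8) / 9.2 ≈ 972.12.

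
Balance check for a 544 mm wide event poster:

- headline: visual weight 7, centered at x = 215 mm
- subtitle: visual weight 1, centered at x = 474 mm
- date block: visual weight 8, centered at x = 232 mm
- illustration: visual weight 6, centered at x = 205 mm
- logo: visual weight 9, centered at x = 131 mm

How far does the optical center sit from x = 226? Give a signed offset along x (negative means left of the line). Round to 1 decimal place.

Σw = 7 + 1 + 8 + 6 + 9 = 31.
x: (7·215 + 1·474 + 8·232 + 6·205 + 9·131) / 31 = 6244 / 31 ≈ 201.42
Against x = 226, that's 201.42 − 226 = -24.58.

≈ -24.6 mm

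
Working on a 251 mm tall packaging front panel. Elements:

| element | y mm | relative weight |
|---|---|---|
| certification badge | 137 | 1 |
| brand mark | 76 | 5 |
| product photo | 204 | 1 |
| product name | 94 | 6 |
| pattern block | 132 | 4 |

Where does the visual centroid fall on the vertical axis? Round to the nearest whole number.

Weights sum to 1 + 5 + 1 + 6 + 4 = 17.
Σw·y = 1·137 + 5·76 + 1·204 + 6·94 + 4·132 = 1813, so ȳ = 1813/17 ≈ 106.65.

y ≈ 107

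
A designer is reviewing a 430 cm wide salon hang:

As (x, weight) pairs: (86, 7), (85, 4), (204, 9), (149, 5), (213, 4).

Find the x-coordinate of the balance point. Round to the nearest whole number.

x ≈ 151

Total weight = 7 + 4 + 9 + 5 + 4 = 29.
Σw·x = 7·86 + 4·85 + 9·204 + 5·149 + 4·213 = 4375, so x̄ = 4375/29 ≈ 150.86.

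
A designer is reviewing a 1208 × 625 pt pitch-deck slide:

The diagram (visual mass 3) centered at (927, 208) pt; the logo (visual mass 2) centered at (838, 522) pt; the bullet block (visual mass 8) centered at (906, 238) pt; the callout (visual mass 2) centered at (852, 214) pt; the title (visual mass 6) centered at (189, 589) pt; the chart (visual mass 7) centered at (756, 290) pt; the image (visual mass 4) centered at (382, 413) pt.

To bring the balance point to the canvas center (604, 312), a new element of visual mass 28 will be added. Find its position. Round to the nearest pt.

(531, 268)

With the new element, Σw becomes 3 + 2 + 8 + 2 + 6 + 7 + 4 + 28 = 60.
x: target moment 60×604 = 36240; current 3·927 + 2·838 + 8·906 + 2·852 + 6·189 + 7·756 + 4·382 = 21363; the new element supplies 14877, so x = 14877/28 ≈ 531.32.
y: target moment 60×312 = 18720; current 3·208 + 2·522 + 8·238 + 2·214 + 6·589 + 7·290 + 4·413 = 11216; the new element supplies 7504, so y = 7504/28 ≈ 268.00.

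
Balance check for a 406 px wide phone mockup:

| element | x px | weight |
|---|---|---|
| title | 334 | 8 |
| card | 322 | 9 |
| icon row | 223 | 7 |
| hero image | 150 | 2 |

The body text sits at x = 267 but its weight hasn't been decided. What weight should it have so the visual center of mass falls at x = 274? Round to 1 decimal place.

w ≈ 43.9

Existing Σw = 26 (8 + 9 + 7 + 2); existing moment 8·334 + 9·322 + 7·223 + 2·150 = 7431.
Set Σw·x/Σw = 274: (7431 + 267w) = 274·(26 + w).
Solving: w = (274·26 − 7431) / (267 − 274) = -307 / -7 ≈ 43.86.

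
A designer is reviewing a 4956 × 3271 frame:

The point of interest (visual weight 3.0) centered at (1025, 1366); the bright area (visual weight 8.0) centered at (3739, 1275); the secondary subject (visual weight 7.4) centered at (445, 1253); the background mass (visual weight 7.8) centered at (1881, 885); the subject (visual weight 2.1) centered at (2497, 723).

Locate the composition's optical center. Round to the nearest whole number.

Total weight = 3.0 + 8.0 + 7.4 + 7.8 + 2.1 = 28.3.
Σw·x = 3.0·1025 + 8.0·3739 + 7.4·445 + 7.8·1881 + 2.1·2497 = 56195.5, so x̄ = 56195.5/28.3 ≈ 1985.71.
Σw·y = 3.0·1366 + 8.0·1275 + 7.4·1253 + 7.8·885 + 2.1·723 = 31991.5, so ȳ = 31991.5/28.3 ≈ 1130.44.

(1986, 1130)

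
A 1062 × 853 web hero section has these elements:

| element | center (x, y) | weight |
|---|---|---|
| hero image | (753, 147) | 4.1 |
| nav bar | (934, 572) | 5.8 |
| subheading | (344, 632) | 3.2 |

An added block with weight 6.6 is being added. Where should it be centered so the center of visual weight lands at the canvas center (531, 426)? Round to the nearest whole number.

After adding the added block, total weight = 4.1 + 5.8 + 3.2 + 6.6 = 19.7.
x: need Σw·x = 19.7·531 = 10460.7. Existing = 4.1·753 + 5.8·934 + 3.2·344 = 9605.3. Remainder 855.4 / 6.6 ≈ 129.61.
y: need Σw·y = 19.7·426 = 8392.2. Existing = 4.1·147 + 5.8·572 + 3.2·632 = 5942.7. Remainder 2449.5 / 6.6 ≈ 371.14.

(130, 371)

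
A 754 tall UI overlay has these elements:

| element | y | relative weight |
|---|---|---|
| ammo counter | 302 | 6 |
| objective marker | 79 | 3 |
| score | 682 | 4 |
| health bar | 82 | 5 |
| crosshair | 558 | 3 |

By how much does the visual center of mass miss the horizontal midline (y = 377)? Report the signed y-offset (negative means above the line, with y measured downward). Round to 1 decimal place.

≈ -50.3

Σw = 6 + 3 + 4 + 5 + 3 = 21.
y-moment: 6·302 + 3·79 + 4·682 + 5·82 + 3·558 = 6861; centroid 6861/21 ≈ 326.71.
Against y = 377, that's 326.71 − 377 = -50.29.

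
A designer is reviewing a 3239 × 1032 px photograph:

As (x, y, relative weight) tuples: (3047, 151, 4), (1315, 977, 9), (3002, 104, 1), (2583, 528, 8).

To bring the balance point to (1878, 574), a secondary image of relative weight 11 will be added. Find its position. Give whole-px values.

After adding the secondary image, total weight = 4 + 9 + 1 + 8 + 11 = 33.
Along x: (47689 + 11·x) / 33 = 1878 (existing moment 4·3047 + 9·1315 + 1·3002 + 8·2583 = 47689) ⇒ x = (61974 − 47689) / 11 ≈ 1298.64.
Along y: (13725 + 11·y) / 33 = 574 (existing moment 4·151 + 9·977 + 1·104 + 8·528 = 13725) ⇒ y = (18942 − 13725) / 11 ≈ 474.27.

(1299, 474)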